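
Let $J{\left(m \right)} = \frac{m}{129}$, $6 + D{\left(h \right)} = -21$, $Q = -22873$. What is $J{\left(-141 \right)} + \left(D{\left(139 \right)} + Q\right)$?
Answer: $- \frac{984747}{43} \approx -22901.0$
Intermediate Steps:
$D{\left(h \right)} = -27$ ($D{\left(h \right)} = -6 - 21 = -27$)
$J{\left(m \right)} = \frac{m}{129}$ ($J{\left(m \right)} = m \frac{1}{129} = \frac{m}{129}$)
$J{\left(-141 \right)} + \left(D{\left(139 \right)} + Q\right) = \frac{1}{129} \left(-141\right) - 22900 = - \frac{47}{43} - 22900 = - \frac{984747}{43}$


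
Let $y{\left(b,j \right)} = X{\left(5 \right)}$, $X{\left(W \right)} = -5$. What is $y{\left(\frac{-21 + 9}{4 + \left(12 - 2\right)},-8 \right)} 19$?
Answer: $-95$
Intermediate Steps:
$y{\left(b,j \right)} = -5$
$y{\left(\frac{-21 + 9}{4 + \left(12 - 2\right)},-8 \right)} 19 = \left(-5\right) 19 = -95$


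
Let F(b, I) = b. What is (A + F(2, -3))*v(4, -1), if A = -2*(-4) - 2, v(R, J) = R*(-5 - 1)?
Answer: -192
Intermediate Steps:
v(R, J) = -6*R (v(R, J) = R*(-6) = -6*R)
A = 6 (A = 8 - 2 = 6)
(A + F(2, -3))*v(4, -1) = (6 + 2)*(-6*4) = 8*(-24) = -192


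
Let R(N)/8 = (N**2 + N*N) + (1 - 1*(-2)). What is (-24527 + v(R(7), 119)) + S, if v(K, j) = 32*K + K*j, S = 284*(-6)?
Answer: 95777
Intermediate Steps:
S = -1704
R(N) = 24 + 16*N**2 (R(N) = 8*((N**2 + N*N) + (1 - 1*(-2))) = 8*((N**2 + N**2) + (1 + 2)) = 8*(2*N**2 + 3) = 8*(3 + 2*N**2) = 24 + 16*N**2)
(-24527 + v(R(7), 119)) + S = (-24527 + (24 + 16*7**2)*(32 + 119)) - 1704 = (-24527 + (24 + 16*49)*151) - 1704 = (-24527 + (24 + 784)*151) - 1704 = (-24527 + 808*151) - 1704 = (-24527 + 122008) - 1704 = 97481 - 1704 = 95777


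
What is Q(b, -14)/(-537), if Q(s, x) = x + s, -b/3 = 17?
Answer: 65/537 ≈ 0.12104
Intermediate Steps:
b = -51 (b = -3*17 = -51)
Q(s, x) = s + x
Q(b, -14)/(-537) = (-51 - 14)/(-537) = -65*(-1/537) = 65/537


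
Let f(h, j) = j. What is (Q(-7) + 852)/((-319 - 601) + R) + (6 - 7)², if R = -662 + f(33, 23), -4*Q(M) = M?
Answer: 2821/6236 ≈ 0.45237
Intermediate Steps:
Q(M) = -M/4
R = -639 (R = -662 + 23 = -639)
(Q(-7) + 852)/((-319 - 601) + R) + (6 - 7)² = (-¼*(-7) + 852)/((-319 - 601) - 639) + (6 - 7)² = (7/4 + 852)/(-920 - 639) + (-1)² = (3415/4)/(-1559) + 1 = (3415/4)*(-1/1559) + 1 = -3415/6236 + 1 = 2821/6236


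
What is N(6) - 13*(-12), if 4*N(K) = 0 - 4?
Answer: 155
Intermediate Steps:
N(K) = -1 (N(K) = (0 - 4)/4 = (1/4)*(-4) = -1)
N(6) - 13*(-12) = -1 - 13*(-12) = -1 + 156 = 155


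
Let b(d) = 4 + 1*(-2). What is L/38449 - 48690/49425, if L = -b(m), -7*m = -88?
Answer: -124812044/126689455 ≈ -0.98518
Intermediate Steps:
m = 88/7 (m = -1/7*(-88) = 88/7 ≈ 12.571)
b(d) = 2 (b(d) = 4 - 2 = 2)
L = -2 (L = -1*2 = -2)
L/38449 - 48690/49425 = -2/38449 - 48690/49425 = -2*1/38449 - 48690*1/49425 = -2/38449 - 3246/3295 = -124812044/126689455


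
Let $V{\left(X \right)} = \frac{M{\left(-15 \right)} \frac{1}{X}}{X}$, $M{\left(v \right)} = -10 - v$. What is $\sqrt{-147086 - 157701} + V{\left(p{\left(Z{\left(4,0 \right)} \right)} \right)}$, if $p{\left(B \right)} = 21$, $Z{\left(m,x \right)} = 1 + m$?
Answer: $\frac{5}{441} + i \sqrt{304787} \approx 0.011338 + 552.08 i$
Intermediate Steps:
$V{\left(X \right)} = \frac{5}{X^{2}}$ ($V{\left(X \right)} = \frac{\left(-10 - -15\right) \frac{1}{X}}{X} = \frac{\left(-10 + 15\right) \frac{1}{X}}{X} = \frac{5 \frac{1}{X}}{X} = \frac{5}{X^{2}}$)
$\sqrt{-147086 - 157701} + V{\left(p{\left(Z{\left(4,0 \right)} \right)} \right)} = \sqrt{-147086 - 157701} + \frac{5}{441} = \sqrt{-304787} + 5 \cdot \frac{1}{441} = i \sqrt{304787} + \frac{5}{441} = \frac{5}{441} + i \sqrt{304787}$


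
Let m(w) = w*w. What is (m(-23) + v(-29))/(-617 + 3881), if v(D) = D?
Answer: 125/816 ≈ 0.15319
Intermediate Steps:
m(w) = w**2
(m(-23) + v(-29))/(-617 + 3881) = ((-23)**2 - 29)/(-617 + 3881) = (529 - 29)/3264 = 500*(1/3264) = 125/816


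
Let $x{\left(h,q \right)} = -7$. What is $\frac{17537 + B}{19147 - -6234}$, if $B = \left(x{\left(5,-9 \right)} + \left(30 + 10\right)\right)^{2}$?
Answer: $\frac{18626}{25381} \approx 0.73386$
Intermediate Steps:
$B = 1089$ ($B = \left(-7 + \left(30 + 10\right)\right)^{2} = \left(-7 + 40\right)^{2} = 33^{2} = 1089$)
$\frac{17537 + B}{19147 - -6234} = \frac{17537 + 1089}{19147 - -6234} = \frac{18626}{19147 + \left(6237 - 3\right)} = \frac{18626}{19147 + 6234} = \frac{18626}{25381}$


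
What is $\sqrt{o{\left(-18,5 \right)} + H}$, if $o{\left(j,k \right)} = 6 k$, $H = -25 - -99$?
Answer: $2 \sqrt{26} \approx 10.198$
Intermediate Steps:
$H = 74$ ($H = -25 + 99 = 74$)
$\sqrt{o{\left(-18,5 \right)} + H} = \sqrt{6 \cdot 5 + 74} = \sqrt{30 + 74} = \sqrt{104} = 2 \sqrt{26}$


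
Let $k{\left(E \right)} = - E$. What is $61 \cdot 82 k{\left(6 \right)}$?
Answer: $-30012$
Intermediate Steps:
$61 \cdot 82 k{\left(6 \right)} = 61 \cdot 82 \left(\left(-1\right) 6\right) = 5002 \left(-6\right) = -30012$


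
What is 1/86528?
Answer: 1/86528 ≈ 1.1557e-5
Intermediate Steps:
1/86528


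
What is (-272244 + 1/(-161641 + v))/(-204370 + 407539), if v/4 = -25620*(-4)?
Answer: -67592468075/50442596151 ≈ -1.3400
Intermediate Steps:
v = 409920 (v = 4*(-25620*(-4)) = 4*102480 = 409920)
(-272244 + 1/(-161641 + v))/(-204370 + 407539) = (-272244 + 1/(-161641 + 409920))/(-204370 + 407539) = (-272244 + 1/248279)/203169 = (-272244 + 1/248279)*(1/203169) = -67592468075/248279*1/203169 = -67592468075/50442596151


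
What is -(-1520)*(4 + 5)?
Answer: 13680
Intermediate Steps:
-(-1520)*(4 + 5) = -(-1520)*9 = -760*(-18) = 13680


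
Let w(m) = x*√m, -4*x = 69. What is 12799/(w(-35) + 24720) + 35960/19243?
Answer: 29933942589016/12543127531767 + 1177508*I*√35/3259140345 ≈ 2.3865 + 0.0021374*I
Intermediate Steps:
x = -69/4 (x = -¼*69 = -69/4 ≈ -17.250)
w(m) = -69*√m/4
12799/(w(-35) + 24720) + 35960/19243 = 12799/(-69*I*√35/4 + 24720) + 35960/19243 = 12799/(24720 - 69*I*√35/4) + 35960/19243 = 35960/19243 + 12799/(24720 - 69*I*√35/4)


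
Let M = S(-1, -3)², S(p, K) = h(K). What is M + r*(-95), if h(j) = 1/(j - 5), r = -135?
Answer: 820801/64 ≈ 12825.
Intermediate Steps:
h(j) = 1/(-5 + j)
S(p, K) = 1/(-5 + K)
M = 1/64 (M = (1/(-5 - 3))² = (1/(-8))² = (-⅛)² = 1/64 ≈ 0.015625)
M + r*(-95) = 1/64 - 135*(-95) = 1/64 + 12825 = 820801/64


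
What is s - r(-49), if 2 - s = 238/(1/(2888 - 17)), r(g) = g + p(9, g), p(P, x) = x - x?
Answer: -683247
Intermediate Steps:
p(P, x) = 0
r(g) = g (r(g) = g + 0 = g)
s = -683296 (s = 2 - 238/(1/(2888 - 17)) = 2 - 238/(1/2871) = 2 - 238/1/2871 = 2 - 238*2871 = 2 - 1*683298 = 2 - 683298 = -683296)
s - r(-49) = -683296 - 1*(-49) = -683296 + 49 = -683247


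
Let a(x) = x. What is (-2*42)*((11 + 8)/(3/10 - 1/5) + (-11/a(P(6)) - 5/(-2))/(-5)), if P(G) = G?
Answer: -79744/5 ≈ -15949.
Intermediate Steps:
(-2*42)*((11 + 8)/(3/10 - 1/5) + (-11/a(P(6)) - 5/(-2))/(-5)) = (-2*42)*((11 + 8)/(3/10 - 1/5) + (-11/6 - 5/(-2))/(-5)) = -84*(19/(3*(⅒) - 1*⅕) + (-11*⅙ - 5*(-½))*(-⅕)) = -84*(19/(3/10 - ⅕) + (-11/6 + 5/2)*(-⅕)) = -84*(19/(⅒) + (⅔)*(-⅕)) = -84*(19*10 - 2/15) = -84*(190 - 2/15) = -84*2848/15 = -79744/5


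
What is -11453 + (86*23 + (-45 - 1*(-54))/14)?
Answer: -132641/14 ≈ -9474.4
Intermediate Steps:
-11453 + (86*23 + (-45 - 1*(-54))/14) = -11453 + (1978 + (-45 + 54)*(1/14)) = -11453 + (1978 + 9*(1/14)) = -11453 + (1978 + 9/14) = -11453 + 27701/14 = -132641/14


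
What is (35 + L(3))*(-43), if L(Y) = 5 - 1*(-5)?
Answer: -1935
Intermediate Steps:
L(Y) = 10 (L(Y) = 5 + 5 = 10)
(35 + L(3))*(-43) = (35 + 10)*(-43) = 45*(-43) = -1935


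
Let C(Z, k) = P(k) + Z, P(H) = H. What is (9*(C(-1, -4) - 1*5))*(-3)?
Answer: 270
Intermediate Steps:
C(Z, k) = Z + k (C(Z, k) = k + Z = Z + k)
(9*(C(-1, -4) - 1*5))*(-3) = (9*((-1 - 4) - 1*5))*(-3) = (9*(-5 - 5))*(-3) = (9*(-10))*(-3) = -90*(-3) = 270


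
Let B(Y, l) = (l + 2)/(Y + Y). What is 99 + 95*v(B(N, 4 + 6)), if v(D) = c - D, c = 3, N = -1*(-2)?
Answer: 99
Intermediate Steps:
N = 2
B(Y, l) = (2 + l)/(2*Y) (B(Y, l) = (2 + l)/((2*Y)) = (2 + l)*(1/(2*Y)) = (2 + l)/(2*Y))
v(D) = 3 - D
99 + 95*v(B(N, 4 + 6)) = 99 + 95*(3 - (2 + (4 + 6))/(2*2)) = 99 + 95*(3 - (2 + 10)/(2*2)) = 99 + 95*(3 - 12/(2*2)) = 99 + 95*(3 - 1*3) = 99 + 95*(3 - 3) = 99 + 95*0 = 99 + 0 = 99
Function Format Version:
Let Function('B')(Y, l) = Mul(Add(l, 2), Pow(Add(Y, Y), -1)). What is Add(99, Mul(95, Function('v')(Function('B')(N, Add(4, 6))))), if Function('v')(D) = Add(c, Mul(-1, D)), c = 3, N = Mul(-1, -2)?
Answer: 99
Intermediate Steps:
N = 2
Function('B')(Y, l) = Mul(Rational(1, 2), Pow(Y, -1), Add(2, l)) (Function('B')(Y, l) = Mul(Add(2, l), Pow(Mul(2, Y), -1)) = Mul(Add(2, l), Mul(Rational(1, 2), Pow(Y, -1))) = Mul(Rational(1, 2), Pow(Y, -1), Add(2, l)))
Function('v')(D) = Add(3, Mul(-1, D))
Add(99, Mul(95, Function('v')(Function('B')(N, Add(4, 6))))) = Add(99, Mul(95, Add(3, Mul(-1, Mul(Rational(1, 2), Pow(2, -1), Add(2, Add(4, 6))))))) = Add(99, Mul(95, Add(3, Mul(-1, Mul(Rational(1, 2), Rational(1, 2), Add(2, 10)))))) = Add(99, Mul(95, Add(3, Mul(-1, Mul(Rational(1, 2), Rational(1, 2), 12))))) = Add(99, Mul(95, Add(3, Mul(-1, 3)))) = Add(99, Mul(95, Add(3, -3))) = Add(99, Mul(95, 0)) = Add(99, 0) = 99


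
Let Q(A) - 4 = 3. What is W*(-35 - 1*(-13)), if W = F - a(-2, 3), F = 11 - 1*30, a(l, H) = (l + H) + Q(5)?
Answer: 594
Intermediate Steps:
Q(A) = 7 (Q(A) = 4 + 3 = 7)
a(l, H) = 7 + H + l (a(l, H) = (l + H) + 7 = (H + l) + 7 = 7 + H + l)
F = -19 (F = 11 - 30 = -19)
W = -27 (W = -19 - (7 + 3 - 2) = -19 - 1*8 = -19 - 8 = -27)
W*(-35 - 1*(-13)) = -27*(-35 - 1*(-13)) = -27*(-35 + 13) = -27*(-22) = 594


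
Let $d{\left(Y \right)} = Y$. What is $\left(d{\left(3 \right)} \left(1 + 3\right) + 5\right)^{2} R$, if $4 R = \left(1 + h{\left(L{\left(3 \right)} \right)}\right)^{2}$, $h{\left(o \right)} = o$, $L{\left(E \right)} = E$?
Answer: $1156$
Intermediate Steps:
$R = 4$ ($R = \frac{\left(1 + 3\right)^{2}}{4} = \frac{4^{2}}{4} = \frac{1}{4} \cdot 16 = 4$)
$\left(d{\left(3 \right)} \left(1 + 3\right) + 5\right)^{2} R = \left(3 \left(1 + 3\right) + 5\right)^{2} \cdot 4 = \left(3 \cdot 4 + 5\right)^{2} \cdot 4 = \left(12 + 5\right)^{2} \cdot 4 = 17^{2} \cdot 4 = 289 \cdot 4 = 1156$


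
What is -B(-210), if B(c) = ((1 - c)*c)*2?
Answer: 88620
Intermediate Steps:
B(c) = 2*c*(1 - c) (B(c) = (c*(1 - c))*2 = 2*c*(1 - c))
-B(-210) = -2*(-210)*(1 - 1*(-210)) = -2*(-210)*(1 + 210) = -2*(-210)*211 = -1*(-88620) = 88620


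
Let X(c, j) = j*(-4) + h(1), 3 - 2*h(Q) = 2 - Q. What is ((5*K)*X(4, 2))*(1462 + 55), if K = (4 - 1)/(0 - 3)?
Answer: 53095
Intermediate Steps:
h(Q) = 1/2 + Q/2 (h(Q) = 3/2 - (2 - Q)/2 = 3/2 + (-1 + Q/2) = 1/2 + Q/2)
X(c, j) = 1 - 4*j (X(c, j) = j*(-4) + (1/2 + (1/2)*1) = -4*j + (1/2 + 1/2) = -4*j + 1 = 1 - 4*j)
K = -1 (K = 3/(-3) = 3*(-1/3) = -1)
((5*K)*X(4, 2))*(1462 + 55) = ((5*(-1))*(1 - 4*2))*(1462 + 55) = -5*(1 - 8)*1517 = -5*(-7)*1517 = 35*1517 = 53095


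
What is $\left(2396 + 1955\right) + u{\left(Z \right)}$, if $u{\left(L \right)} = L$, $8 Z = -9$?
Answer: $\frac{34799}{8} \approx 4349.9$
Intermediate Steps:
$Z = - \frac{9}{8}$ ($Z = \frac{1}{8} \left(-9\right) = - \frac{9}{8} \approx -1.125$)
$\left(2396 + 1955\right) + u{\left(Z \right)} = \left(2396 + 1955\right) - \frac{9}{8} = 4351 - \frac{9}{8} = \frac{34799}{8}$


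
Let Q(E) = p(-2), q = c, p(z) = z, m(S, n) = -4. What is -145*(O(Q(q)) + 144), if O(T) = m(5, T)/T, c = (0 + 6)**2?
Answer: -21170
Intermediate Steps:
c = 36 (c = 6**2 = 36)
q = 36
Q(E) = -2
O(T) = -4/T
-145*(O(Q(q)) + 144) = -145*(-4/(-2) + 144) = -145*(-4*(-1/2) + 144) = -145*(2 + 144) = -145*146 = -21170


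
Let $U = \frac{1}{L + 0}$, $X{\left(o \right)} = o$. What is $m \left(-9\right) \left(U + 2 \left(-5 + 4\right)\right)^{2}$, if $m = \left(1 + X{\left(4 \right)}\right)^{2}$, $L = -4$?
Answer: $- \frac{18225}{16} \approx -1139.1$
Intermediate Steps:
$U = - \frac{1}{4}$ ($U = \frac{1}{-4 + 0} = \frac{1}{-4} = - \frac{1}{4} \approx -0.25$)
$m = 25$ ($m = \left(1 + 4\right)^{2} = 5^{2} = 25$)
$m \left(-9\right) \left(U + 2 \left(-5 + 4\right)\right)^{2} = 25 \left(-9\right) \left(- \frac{1}{4} + 2 \left(-5 + 4\right)\right)^{2} = - 225 \left(- \frac{1}{4} + 2 \left(-1\right)\right)^{2} = - 225 \left(- \frac{1}{4} - 2\right)^{2} = - 225 \left(- \frac{9}{4}\right)^{2} = \left(-225\right) \frac{81}{16} = - \frac{18225}{16}$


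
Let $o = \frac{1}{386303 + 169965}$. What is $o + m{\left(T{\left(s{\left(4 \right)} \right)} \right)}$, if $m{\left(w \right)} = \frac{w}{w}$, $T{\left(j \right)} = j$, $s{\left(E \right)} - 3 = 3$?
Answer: $\frac{556269}{556268} \approx 1.0$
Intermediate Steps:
$s{\left(E \right)} = 6$ ($s{\left(E \right)} = 3 + 3 = 6$)
$o = \frac{1}{556268} \approx 1.7977 \cdot 10^{-6}$
$m{\left(w \right)} = 1$
$o + m{\left(T{\left(s{\left(4 \right)} \right)} \right)} = \frac{1}{556268} + 1 = \frac{556269}{556268}$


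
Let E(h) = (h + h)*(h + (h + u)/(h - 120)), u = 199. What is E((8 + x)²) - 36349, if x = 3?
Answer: 70373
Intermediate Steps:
E(h) = 2*h*(h + (199 + h)/(-120 + h)) (E(h) = (h + h)*(h + (h + 199)/(h - 120)) = (2*h)*(h + (199 + h)/(-120 + h)) = 2*h*(h + (199 + h)/(-120 + h)))
E((8 + x)²) - 36349 = 2*(8 + 3)²*(199 + ((8 + 3)²)² - 119*(8 + 3)²)/(-120 + (8 + 3)²) - 36349 = 2*11²*(199 + (11²)² - 119*11²)/(-120 + 11²) - 36349 = 2*121*(199 + 121² - 119*121)/(-120 + 121) - 36349 = 2*121*(199 + 14641 - 14399)/1 - 36349 = 2*121*1*441 - 36349 = 106722 - 36349 = 70373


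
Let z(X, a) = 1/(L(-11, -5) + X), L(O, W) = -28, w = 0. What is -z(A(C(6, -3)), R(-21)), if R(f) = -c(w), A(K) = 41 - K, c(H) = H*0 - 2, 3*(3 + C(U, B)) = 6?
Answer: -1/14 ≈ -0.071429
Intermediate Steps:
C(U, B) = -1 (C(U, B) = -3 + (⅓)*6 = -3 + 2 = -1)
c(H) = -2 (c(H) = 0 - 2 = -2)
R(f) = 2 (R(f) = -1*(-2) = 2)
z(X, a) = 1/(-28 + X)
-z(A(C(6, -3)), R(-21)) = -1/(-28 + (41 - 1*(-1))) = -1/(-28 + (41 + 1)) = -1/(-28 + 42) = -1/14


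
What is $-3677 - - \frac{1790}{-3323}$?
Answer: $- \frac{12220461}{3323} \approx -3677.5$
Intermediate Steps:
$-3677 - - \frac{1790}{-3323} = -3677 - \left(-1790\right) \left(- \frac{1}{3323}\right) = -3677 - \frac{1790}{3323} = - \frac{12220461}{3323}$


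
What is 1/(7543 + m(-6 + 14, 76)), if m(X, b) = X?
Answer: 1/7551 ≈ 0.00013243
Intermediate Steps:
1/(7543 + m(-6 + 14, 76)) = 1/(7543 + (-6 + 14)) = 1/(7543 + 8) = 1/7551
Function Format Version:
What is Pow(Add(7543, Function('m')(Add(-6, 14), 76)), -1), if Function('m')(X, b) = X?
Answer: Rational(1, 7551) ≈ 0.00013243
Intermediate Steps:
Pow(Add(7543, Function('m')(Add(-6, 14), 76)), -1) = Pow(Add(7543, Add(-6, 14)), -1) = Pow(Add(7543, 8), -1) = Pow(7551, -1) = Rational(1, 7551)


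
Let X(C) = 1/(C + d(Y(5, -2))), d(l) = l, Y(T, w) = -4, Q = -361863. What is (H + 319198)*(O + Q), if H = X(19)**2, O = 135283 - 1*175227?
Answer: -28857598328657/225 ≈ -1.2826e+11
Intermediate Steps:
O = -39944 (O = 135283 - 175227 = -39944)
X(C) = 1/(-4 + C) (X(C) = 1/(C - 4) = 1/(-4 + C))
H = 1/225 (H = (1/(-4 + 19))**2 = (1/15)**2 = 1/225 ≈ 0.0044444)
(H + 319198)*(O + Q) = (1/225 + 319198)*(-39944 - 361863) = (71819551/225)*(-401807) = -28857598328657/225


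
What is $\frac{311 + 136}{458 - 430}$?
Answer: $\frac{447}{28} \approx 15.964$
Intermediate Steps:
$\frac{311 + 136}{458 - 430} = \frac{447}{28}$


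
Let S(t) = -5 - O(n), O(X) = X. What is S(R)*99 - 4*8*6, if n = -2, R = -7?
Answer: -489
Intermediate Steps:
S(t) = -3 (S(t) = -5 - 1*(-2) = -5 + 2 = -3)
S(R)*99 - 4*8*6 = -3*99 - 4*8*6 = -297 - 32*6 = -297 - 192 = -489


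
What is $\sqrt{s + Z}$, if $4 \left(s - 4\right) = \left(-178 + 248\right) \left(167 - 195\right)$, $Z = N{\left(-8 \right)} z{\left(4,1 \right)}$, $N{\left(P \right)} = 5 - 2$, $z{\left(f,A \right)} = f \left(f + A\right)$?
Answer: $i \sqrt{426} \approx 20.64 i$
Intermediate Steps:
$z{\left(f,A \right)} = f \left(A + f\right)$
$N{\left(P \right)} = 3$ ($N{\left(P \right)} = 5 - 2 = 3$)
$Z = 60$ ($Z = 3 \cdot 4 \left(1 + 4\right) = 3 \cdot 4 \cdot 5 = 3 \cdot 20 = 60$)
$s = -486$ ($s = 4 + \frac{\left(-178 + 248\right) \left(167 - 195\right)}{4} = 4 + \frac{70 \left(-28\right)}{4} = 4 + \frac{1}{4} \left(-1960\right) = 4 - 490 = -486$)
$\sqrt{s + Z} = \sqrt{-486 + 60} = \sqrt{-426} = i \sqrt{426}$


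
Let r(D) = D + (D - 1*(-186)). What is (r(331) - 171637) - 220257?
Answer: -391046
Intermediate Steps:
r(D) = 186 + 2*D (r(D) = D + (D + 186) = D + (186 + D) = 186 + 2*D)
(r(331) - 171637) - 220257 = ((186 + 2*331) - 171637) - 220257 = ((186 + 662) - 171637) - 220257 = (848 - 171637) - 220257 = -170789 - 220257 = -391046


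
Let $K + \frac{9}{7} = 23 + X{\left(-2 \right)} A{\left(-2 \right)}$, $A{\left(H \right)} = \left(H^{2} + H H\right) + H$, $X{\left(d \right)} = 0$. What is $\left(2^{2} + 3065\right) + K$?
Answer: $\frac{21635}{7} \approx 3090.7$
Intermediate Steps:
$A{\left(H \right)} = H + 2 H^{2}$ ($A{\left(H \right)} = \left(H^{2} + H^{2}\right) + H = 2 H^{2} + H = H + 2 H^{2}$)
$K = \frac{152}{7}$ ($K = - \frac{9}{7} + \left(23 + 0 \left(- 2 \left(1 + 2 \left(-2\right)\right)\right)\right) = - \frac{9}{7} + \left(23 + 0 \left(- 2 \left(1 - 4\right)\right)\right) = - \frac{9}{7} + \left(23 + 0 \left(\left(-2\right) \left(-3\right)\right)\right) = - \frac{9}{7} + \left(23 + 0 \cdot 6\right) = - \frac{9}{7} + \left(23 + 0\right) = - \frac{9}{7} + 23 = \frac{152}{7} \approx 21.714$)
$\left(2^{2} + 3065\right) + K = \left(2^{2} + 3065\right) + \frac{152}{7} = \left(4 + 3065\right) + \frac{152}{7} = 3069 + \frac{152}{7} = \frac{21635}{7}$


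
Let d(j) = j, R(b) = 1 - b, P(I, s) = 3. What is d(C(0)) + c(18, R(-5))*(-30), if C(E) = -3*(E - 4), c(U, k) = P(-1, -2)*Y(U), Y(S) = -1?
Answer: 102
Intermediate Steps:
c(U, k) = -3 (c(U, k) = 3*(-1) = -3)
C(E) = 12 - 3*E (C(E) = -3*(-4 + E) = 12 - 3*E)
d(C(0)) + c(18, R(-5))*(-30) = (12 - 3*0) - 3*(-30) = (12 + 0) + 90 = 12 + 90 = 102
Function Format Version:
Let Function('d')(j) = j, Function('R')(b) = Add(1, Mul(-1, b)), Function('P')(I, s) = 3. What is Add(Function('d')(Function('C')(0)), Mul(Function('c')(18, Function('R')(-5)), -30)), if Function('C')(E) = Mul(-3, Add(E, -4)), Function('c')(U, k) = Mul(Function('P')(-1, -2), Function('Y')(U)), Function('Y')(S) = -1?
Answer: 102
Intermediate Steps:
Function('c')(U, k) = -3 (Function('c')(U, k) = Mul(3, -1) = -3)
Function('C')(E) = Add(12, Mul(-3, E)) (Function('C')(E) = Mul(-3, Add(-4, E)) = Add(12, Mul(-3, E)))
Add(Function('d')(Function('C')(0)), Mul(Function('c')(18, Function('R')(-5)), -30)) = Add(Add(12, Mul(-3, 0)), Mul(-3, -30)) = Add(Add(12, 0), 90) = Add(12, 90) = 102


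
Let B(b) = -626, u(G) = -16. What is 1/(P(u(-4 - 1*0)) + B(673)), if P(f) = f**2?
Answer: -1/370 ≈ -0.0027027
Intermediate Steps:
1/(P(u(-4 - 1*0)) + B(673)) = 1/((-16)**2 - 626) = 1/(256 - 626) = 1/(-370) = -1/370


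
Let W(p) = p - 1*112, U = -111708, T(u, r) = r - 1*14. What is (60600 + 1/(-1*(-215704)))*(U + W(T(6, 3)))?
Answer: -1461817077966231/215704 ≈ -6.7770e+9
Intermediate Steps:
T(u, r) = -14 + r (T(u, r) = r - 14 = -14 + r)
W(p) = -112 + p (W(p) = p - 112 = -112 + p)
(60600 + 1/(-1*(-215704)))*(U + W(T(6, 3))) = (60600 + 1/(-1*(-215704)))*(-111708 + (-112 + (-14 + 3))) = (60600 + 1/215704)*(-111708 + (-112 - 11)) = (60600 + 1/215704)*(-111708 - 123) = (13071662401/215704)*(-111831) = -1461817077966231/215704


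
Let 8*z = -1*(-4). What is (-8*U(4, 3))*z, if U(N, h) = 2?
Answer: -8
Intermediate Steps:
z = ½ (z = (-1*(-4))/8 = (⅛)*4 = ½ ≈ 0.50000)
(-8*U(4, 3))*z = -8*2*(½) = -16*½ = -8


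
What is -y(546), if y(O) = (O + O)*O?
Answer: -596232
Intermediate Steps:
y(O) = 2*O² (y(O) = (2*O)*O = 2*O²)
-y(546) = -2*546² = -2*298116 = -1*596232 = -596232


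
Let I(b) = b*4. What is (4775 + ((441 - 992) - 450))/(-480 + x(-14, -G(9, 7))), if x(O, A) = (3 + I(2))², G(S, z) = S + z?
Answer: -3774/359 ≈ -10.513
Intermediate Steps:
I(b) = 4*b
x(O, A) = 121 (x(O, A) = (3 + 4*2)² = (3 + 8)² = 11² = 121)
(4775 + ((441 - 992) - 450))/(-480 + x(-14, -G(9, 7))) = (4775 + ((441 - 992) - 450))/(-480 + 121) = (4775 + (-551 - 450))/(-359) = (4775 - 1001)*(-1/359) = 3774*(-1/359) = -3774/359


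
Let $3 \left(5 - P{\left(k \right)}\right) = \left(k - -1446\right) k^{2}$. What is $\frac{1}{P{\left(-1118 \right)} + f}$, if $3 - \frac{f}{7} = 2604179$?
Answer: $- \frac{3}{464662753} \approx -6.4563 \cdot 10^{-9}$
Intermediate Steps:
$f = -18229232$ ($f = 21 - 18229253 = -18229232$)
$P{\left(k \right)} = 5 - \frac{k^{2} \left(1446 + k\right)}{3}$ ($P{\left(k \right)} = 5 - \frac{\left(k - -1446\right) k^{2}}{3} = 5 - \frac{\left(k + 1446\right) k^{2}}{3} = 5 - \frac{\left(1446 + k\right) k^{2}}{3} = 5 - \frac{k^{2} \left(1446 + k\right)}{3}$)
$\frac{1}{P{\left(-1118 \right)} + f} = \frac{1}{\left(5 - 482 \left(-1118\right)^{2} - \frac{\left(-1118\right)^{3}}{3}\right) - 18229232} = \frac{1}{\left(5 - 602463368 - - \frac{1397415032}{3}\right) - 18229232} = \frac{1}{\left(5 - 602463368 + \frac{1397415032}{3}\right) - 18229232} = \frac{1}{- \frac{409975057}{3} - 18229232} = \frac{1}{- \frac{464662753}{3}} = - \frac{3}{464662753}$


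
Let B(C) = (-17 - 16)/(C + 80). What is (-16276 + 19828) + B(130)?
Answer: 248629/70 ≈ 3551.8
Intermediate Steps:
B(C) = -33/(80 + C)
(-16276 + 19828) + B(130) = (-16276 + 19828) - 33/(80 + 130) = 3552 - 33/210 = 3552 - 33*1/210 = 3552 - 11/70 = 248629/70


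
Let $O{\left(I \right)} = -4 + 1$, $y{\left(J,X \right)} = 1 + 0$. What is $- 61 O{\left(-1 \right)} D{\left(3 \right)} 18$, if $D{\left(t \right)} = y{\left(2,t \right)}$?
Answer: $3294$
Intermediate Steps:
$y{\left(J,X \right)} = 1$
$D{\left(t \right)} = 1$
$O{\left(I \right)} = -3$
$- 61 O{\left(-1 \right)} D{\left(3 \right)} 18 = - 61 \left(-3\right) 1 \cdot 18 = - 61 \left(\left(-3\right) 18\right) = \left(-61\right) \left(-54\right) = 3294$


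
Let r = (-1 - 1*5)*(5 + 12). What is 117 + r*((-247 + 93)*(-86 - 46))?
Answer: -2073339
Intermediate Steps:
r = -102 (r = (-1 - 5)*17 = -6*17 = -102)
117 + r*((-247 + 93)*(-86 - 46)) = 117 - 102*(-247 + 93)*(-86 - 46) = 117 - (-15708)*(-132) = 117 - 102*20328 = 117 - 2073456 = -2073339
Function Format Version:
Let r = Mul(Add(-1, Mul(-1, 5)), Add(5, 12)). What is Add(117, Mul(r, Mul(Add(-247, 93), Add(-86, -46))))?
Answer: -2073339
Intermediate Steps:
r = -102 (r = Mul(Add(-1, -5), 17) = Mul(-6, 17) = -102)
Add(117, Mul(r, Mul(Add(-247, 93), Add(-86, -46)))) = Add(117, Mul(-102, Mul(Add(-247, 93), Add(-86, -46)))) = Add(117, Mul(-102, Mul(-154, -132))) = Add(117, Mul(-102, 20328)) = Add(117, -2073456) = -2073339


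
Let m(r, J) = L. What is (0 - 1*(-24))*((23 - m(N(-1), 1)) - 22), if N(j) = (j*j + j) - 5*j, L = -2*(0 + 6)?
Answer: 312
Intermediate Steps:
L = -12 (L = -2*6 = -12)
N(j) = j**2 - 4*j (N(j) = (j**2 + j) - 5*j = (j + j**2) - 5*j = j**2 - 4*j)
m(r, J) = -12
(0 - 1*(-24))*((23 - m(N(-1), 1)) - 22) = (0 - 1*(-24))*((23 - 1*(-12)) - 22) = (0 + 24)*((23 + 12) - 22) = 24*(35 - 22) = 24*13 = 312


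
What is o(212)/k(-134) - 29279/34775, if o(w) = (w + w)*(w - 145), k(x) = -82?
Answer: -495144539/1425775 ≈ -347.28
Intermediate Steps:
o(w) = 2*w*(-145 + w) (o(w) = (2*w)*(-145 + w) = 2*w*(-145 + w))
o(212)/k(-134) - 29279/34775 = (2*212*(-145 + 212))/(-82) - 29279/34775 = (2*212*67)*(-1/82) - 29279*1/34775 = 28408*(-1/82) - 29279/34775 = -14204/41 - 29279/34775 = -495144539/1425775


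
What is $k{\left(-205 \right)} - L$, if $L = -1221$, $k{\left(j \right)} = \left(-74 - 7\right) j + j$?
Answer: $17621$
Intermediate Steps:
$k{\left(j \right)} = - 80 j$ ($k{\left(j \right)} = \left(-74 - 7\right) j + j = - 81 j + j = - 80 j$)
$k{\left(-205 \right)} - L = \left(-80\right) \left(-205\right) - -1221 = 16400 + 1221 = 17621$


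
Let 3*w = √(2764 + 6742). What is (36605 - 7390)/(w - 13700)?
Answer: -1801104750/844600247 - 613515*√194/1689200494 ≈ -2.1376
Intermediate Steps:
w = 7*√194/3 (w = √(2764 + 6742)/3 = √9506/3 = (7*√194)/3 = 7*√194/3 ≈ 32.500)
(36605 - 7390)/(w - 13700) = (36605 - 7390)/(7*√194/3 - 13700) = 29215/(-13700 + 7*√194/3)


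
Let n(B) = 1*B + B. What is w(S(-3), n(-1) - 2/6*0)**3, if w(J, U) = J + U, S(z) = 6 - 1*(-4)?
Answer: 512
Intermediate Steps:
n(B) = 2*B (n(B) = B + B = 2*B)
S(z) = 10 (S(z) = 6 + 4 = 10)
w(S(-3), n(-1) - 2/6*0)**3 = (10 + (2*(-1) - 2/6*0))**3 = (10 + (-2 - 2*1/6*0))**3 = (10 + (-2 - 1/3*0))**3 = (10 + (-2 + 0))**3 = (10 - 2)**3 = 8**3 = 512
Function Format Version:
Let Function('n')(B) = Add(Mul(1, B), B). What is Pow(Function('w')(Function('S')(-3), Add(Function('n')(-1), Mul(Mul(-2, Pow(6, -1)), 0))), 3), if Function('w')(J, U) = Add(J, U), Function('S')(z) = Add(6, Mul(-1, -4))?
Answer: 512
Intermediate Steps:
Function('n')(B) = Mul(2, B) (Function('n')(B) = Add(B, B) = Mul(2, B))
Function('S')(z) = 10 (Function('S')(z) = Add(6, 4) = 10)
Pow(Function('w')(Function('S')(-3), Add(Function('n')(-1), Mul(Mul(-2, Pow(6, -1)), 0))), 3) = Pow(Add(10, Add(Mul(2, -1), Mul(Mul(-2, Pow(6, -1)), 0))), 3) = Pow(Add(10, Add(-2, Mul(Mul(-2, Rational(1, 6)), 0))), 3) = Pow(Add(10, Add(-2, Mul(Rational(-1, 3), 0))), 3) = Pow(Add(10, Add(-2, 0)), 3) = Pow(Add(10, -2), 3) = Pow(8, 3) = 512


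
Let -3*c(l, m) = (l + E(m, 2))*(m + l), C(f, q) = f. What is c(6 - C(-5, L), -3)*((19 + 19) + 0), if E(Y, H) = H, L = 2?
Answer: -3952/3 ≈ -1317.3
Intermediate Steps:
c(l, m) = -(2 + l)*(l + m)/3 (c(l, m) = -(l + 2)*(m + l)/3 = -(2 + l)*(l + m)/3)
c(6 - C(-5, L), -3)*((19 + 19) + 0) = (-2*(6 - 1*(-5))/3 - 2/3*(-3) - (6 - 1*(-5))**2/3 - 1/3*(6 - 1*(-5))*(-3))*((19 + 19) + 0) = (-2*(6 + 5)/3 + 2 - (6 + 5)**2/3 - 1/3*(6 + 5)*(-3))*(38 + 0) = (-2/3*11 + 2 - 1/3*11**2 - 1/3*11*(-3))*38 = (-22/3 + 2 - 1/3*121 + 11)*38 = (-22/3 + 2 - 121/3 + 11)*38 = -104/3*38 = -3952/3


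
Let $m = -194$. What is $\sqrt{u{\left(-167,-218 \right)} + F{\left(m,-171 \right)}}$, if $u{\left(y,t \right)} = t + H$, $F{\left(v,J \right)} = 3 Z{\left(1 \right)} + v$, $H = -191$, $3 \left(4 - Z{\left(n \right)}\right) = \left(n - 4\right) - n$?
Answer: $i \sqrt{587} \approx 24.228 i$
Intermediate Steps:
$Z{\left(n \right)} = \frac{16}{3}$ ($Z{\left(n \right)} = 4 - \frac{\left(n - 4\right) - n}{3} = 4 - \frac{\left(-4 + n\right) - n}{3} = 4 - - \frac{4}{3} = 4 + \frac{4}{3} = \frac{16}{3}$)
$F{\left(v,J \right)} = 16 + v$ ($F{\left(v,J \right)} = 3 \cdot \frac{16}{3} + v = 16 + v$)
$u{\left(y,t \right)} = -191 + t$ ($u{\left(y,t \right)} = t - 191 = -191 + t$)
$\sqrt{u{\left(-167,-218 \right)} + F{\left(m,-171 \right)}} = \sqrt{\left(-191 - 218\right) + \left(16 - 194\right)} = \sqrt{-409 - 178} = \sqrt{-587} = i \sqrt{587}$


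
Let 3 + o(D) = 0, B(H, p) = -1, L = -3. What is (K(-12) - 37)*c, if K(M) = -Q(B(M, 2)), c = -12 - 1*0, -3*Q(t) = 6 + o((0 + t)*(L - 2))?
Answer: 432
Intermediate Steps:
o(D) = -3 (o(D) = -3 + 0 = -3)
Q(t) = -1 (Q(t) = -(6 - 3)/3 = -⅓*3 = -1)
c = -12 (c = -12 + 0 = -12)
K(M) = 1 (K(M) = -1*(-1) = 1)
(K(-12) - 37)*c = (1 - 37)*(-12) = -36*(-12) = 432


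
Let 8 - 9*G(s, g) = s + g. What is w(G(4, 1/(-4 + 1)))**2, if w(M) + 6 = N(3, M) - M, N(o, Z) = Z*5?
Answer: 12100/729 ≈ 16.598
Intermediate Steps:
N(o, Z) = 5*Z
G(s, g) = 8/9 - g/9 - s/9 (G(s, g) = 8/9 - (s + g)/9 = 8/9 - (g + s)/9 = 8/9 + (-g/9 - s/9) = 8/9 - g/9 - s/9)
w(M) = -6 + 4*M (w(M) = -6 + (5*M - M) = -6 + 4*M)
w(G(4, 1/(-4 + 1)))**2 = (-6 + 4*(8/9 - 1/(9*(-4 + 1)) - 1/9*4))**2 = (-6 + 4*(8/9 - 1/9/(-3) - 4/9))**2 = (-6 + 4*(8/9 - 1/9*(-1/3) - 4/9))**2 = (-6 + 4*(8/9 + 1/27 - 4/9))**2 = (-6 + 4*(13/27))**2 = (-6 + 52/27)**2 = (-110/27)**2 = 12100/729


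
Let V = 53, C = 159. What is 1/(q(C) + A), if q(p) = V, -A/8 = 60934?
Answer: -1/487419 ≈ -2.0516e-6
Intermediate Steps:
A = -487472 (A = -8*60934 = -487472)
q(p) = 53
1/(q(C) + A) = 1/(53 - 487472) = 1/(-487419) = -1/487419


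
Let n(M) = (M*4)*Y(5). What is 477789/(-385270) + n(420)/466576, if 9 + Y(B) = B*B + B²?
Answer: -12274217679/11234858470 ≈ -1.0925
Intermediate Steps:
Y(B) = -9 + 2*B² (Y(B) = -9 + (B*B + B²) = -9 + (B² + B²) = -9 + 2*B²)
n(M) = 164*M (n(M) = (M*4)*(-9 + 2*5²) = (4*M)*(-9 + 2*25) = (4*M)*(-9 + 50) = (4*M)*41 = 164*M)
477789/(-385270) + n(420)/466576 = 477789/(-385270) + (164*420)/466576 = 477789*(-1/385270) + 68880*(1/466576) = -477789/385270 + 4305/29161 = -12274217679/11234858470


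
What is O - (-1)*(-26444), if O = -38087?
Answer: -64531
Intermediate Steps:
O - (-1)*(-26444) = -38087 - (-1)*(-26444) = -38087 - 1*26444 = -38087 - 26444 = -64531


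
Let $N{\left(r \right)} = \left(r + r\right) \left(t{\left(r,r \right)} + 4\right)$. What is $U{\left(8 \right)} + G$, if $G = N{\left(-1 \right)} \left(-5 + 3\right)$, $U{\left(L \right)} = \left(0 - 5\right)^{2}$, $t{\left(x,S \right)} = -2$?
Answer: $33$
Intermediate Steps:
$N{\left(r \right)} = 4 r$ ($N{\left(r \right)} = \left(r + r\right) \left(-2 + 4\right) = 2 r 2 = 4 r$)
$U{\left(L \right)} = 25$ ($U{\left(L \right)} = \left(-5\right)^{2} = 25$)
$G = 8$ ($G = 4 \left(-1\right) \left(-5 + 3\right) = \left(-4\right) \left(-2\right) = 8$)
$U{\left(8 \right)} + G = 25 + 8 = 33$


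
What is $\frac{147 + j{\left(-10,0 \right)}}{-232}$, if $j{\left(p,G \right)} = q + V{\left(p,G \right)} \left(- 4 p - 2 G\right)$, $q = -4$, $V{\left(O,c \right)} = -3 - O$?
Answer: $- \frac{423}{232} \approx -1.8233$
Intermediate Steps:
$j{\left(p,G \right)} = -4 + \left(-3 - p\right) \left(- 4 p - 2 G\right)$
$\frac{147 + j{\left(-10,0 \right)}}{-232} = \frac{147 + \left(-4 + 2 \cdot 0 \left(3 - 10\right) + 4 \left(-10\right) \left(3 - 10\right)\right)}{-232} = \left(147 + \left(-4 + 2 \cdot 0 \left(-7\right) + 4 \left(-10\right) \left(-7\right)\right)\right) \left(- \frac{1}{232}\right) = \left(147 + \left(-4 + 0 + 280\right)\right) \left(- \frac{1}{232}\right) = \left(147 + 276\right) \left(- \frac{1}{232}\right) = 423 \left(- \frac{1}{232}\right) = - \frac{423}{232}$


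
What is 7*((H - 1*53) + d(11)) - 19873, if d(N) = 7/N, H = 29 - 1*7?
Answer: -220941/11 ≈ -20086.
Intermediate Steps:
H = 22 (H = 29 - 7 = 22)
7*((H - 1*53) + d(11)) - 19873 = 7*((22 - 1*53) + 7/11) - 19873 = 7*((22 - 53) + 7*(1/11)) - 19873 = 7*(-31 + 7/11) - 19873 = 7*(-334/11) - 19873 = -2338/11 - 19873 = -220941/11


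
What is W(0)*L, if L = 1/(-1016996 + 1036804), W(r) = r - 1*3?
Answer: -3/19808 ≈ -0.00015145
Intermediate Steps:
W(r) = -3 + r (W(r) = r - 3 = -3 + r)
L = 1/19808 ≈ 5.0485e-5
W(0)*L = (-3 + 0)*(1/19808) = -3*1/19808 = -3/19808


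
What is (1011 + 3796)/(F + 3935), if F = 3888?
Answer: 4807/7823 ≈ 0.61447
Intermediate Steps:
(1011 + 3796)/(F + 3935) = (1011 + 3796)/(3888 + 3935) = 4807/7823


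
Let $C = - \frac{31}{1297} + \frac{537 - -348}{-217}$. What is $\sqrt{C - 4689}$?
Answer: $\frac{i \sqrt{371757240323917}}{281449} \approx 68.506 i$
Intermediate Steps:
$C = - \frac{1154572}{281449}$ ($C = \left(-31\right) \frac{1}{1297} + \left(537 + 348\right) \left(- \frac{1}{217}\right) = - \frac{31}{1297} + 885 \left(- \frac{1}{217}\right) = - \frac{31}{1297} - \frac{885}{217} = - \frac{1154572}{281449} \approx -4.1022$)
$\sqrt{C - 4689} = \sqrt{- \frac{1154572}{281449} - 4689} = \sqrt{- \frac{1320868933}{281449}} = \frac{i \sqrt{371757240323917}}{281449}$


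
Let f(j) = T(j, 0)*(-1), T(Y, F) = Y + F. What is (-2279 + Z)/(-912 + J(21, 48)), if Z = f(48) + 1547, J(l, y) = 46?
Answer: 390/433 ≈ 0.90069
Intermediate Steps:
T(Y, F) = F + Y
f(j) = -j (f(j) = (0 + j)*(-1) = j*(-1) = -j)
Z = 1499 (Z = -1*48 + 1547 = -48 + 1547 = 1499)
(-2279 + Z)/(-912 + J(21, 48)) = (-2279 + 1499)/(-912 + 46) = -780/(-866) = -780*(-1/866) = 390/433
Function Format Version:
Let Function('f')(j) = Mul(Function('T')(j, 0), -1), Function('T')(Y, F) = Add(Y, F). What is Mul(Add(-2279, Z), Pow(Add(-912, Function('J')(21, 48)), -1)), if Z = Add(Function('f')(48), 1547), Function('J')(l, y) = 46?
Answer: Rational(390, 433) ≈ 0.90069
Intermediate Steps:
Function('T')(Y, F) = Add(F, Y)
Function('f')(j) = Mul(-1, j) (Function('f')(j) = Mul(Add(0, j), -1) = Mul(j, -1) = Mul(-1, j))
Z = 1499 (Z = Add(Mul(-1, 48), 1547) = Add(-48, 1547) = 1499)
Mul(Add(-2279, Z), Pow(Add(-912, Function('J')(21, 48)), -1)) = Mul(Add(-2279, 1499), Pow(Add(-912, 46), -1)) = Mul(-780, Pow(-866, -1)) = Mul(-780, Rational(-1, 866)) = Rational(390, 433)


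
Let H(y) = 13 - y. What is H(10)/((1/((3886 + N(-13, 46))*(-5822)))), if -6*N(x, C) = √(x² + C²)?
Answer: -67872876 + 2911*√2285 ≈ -6.7734e+7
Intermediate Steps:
N(x, C) = -√(C² + x²)/6 (N(x, C) = -√(x² + C²)/6 = -√(C² + x²)/6)
H(10)/((1/((3886 + N(-13, 46))*(-5822)))) = (13 - 1*10)/((1/((3886 - √(46² + (-13)²)/6)*(-5822)))) = (13 - 10)/((-1/5822/(3886 - √(2116 + 169)/6))) = 3/((-1/5822/(3886 - √2285/6))) = 3/((-1/(5822*(3886 - √2285/6)))) = 3*(-22624292 + 2911*√2285/3) = -67872876 + 2911*√2285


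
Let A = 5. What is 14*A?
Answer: 70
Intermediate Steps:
14*A = 14*5 = 70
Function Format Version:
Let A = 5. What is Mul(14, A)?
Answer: 70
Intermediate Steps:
Mul(14, A) = Mul(14, 5) = 70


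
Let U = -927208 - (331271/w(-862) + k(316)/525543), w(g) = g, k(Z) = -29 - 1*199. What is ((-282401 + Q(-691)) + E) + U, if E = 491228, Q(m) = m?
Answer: -108526169801021/151006022 ≈ -7.1869e+5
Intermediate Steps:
k(Z) = -228 (k(Z) = -29 - 199 = -228)
U = -139955959196013/151006022 (U = -927208 - (331271/(-862) - 228/525543) = -927208 - (331271*(-1/862) - 228*1/525543) = -927208 - (-331271/862 - 76/175181) = -927208 - 1*(-58032450563/151006022) = -927208 + 58032450563/151006022 = -139955959196013/151006022 ≈ -9.2682e+5)
((-282401 + Q(-691)) + E) + U = ((-282401 - 691) + 491228) - 139955959196013/151006022 = (-283092 + 491228) - 139955959196013/151006022 = 208136 - 139955959196013/151006022 = -108526169801021/151006022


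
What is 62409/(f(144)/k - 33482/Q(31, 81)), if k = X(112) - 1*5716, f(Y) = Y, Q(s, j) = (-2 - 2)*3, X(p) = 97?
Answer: 701352342/31355605 ≈ 22.368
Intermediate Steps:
Q(s, j) = -12 (Q(s, j) = -4*3 = -12)
k = -5619 (k = 97 - 1*5716 = 97 - 5716 = -5619)
62409/(f(144)/k - 33482/Q(31, 81)) = 62409/(144/(-5619) - 33482/(-12)) = 62409/(144*(-1/5619) - 33482*(-1/12)) = 62409/(-48/1873 + 16741/6) = 62409/(31355605/11238) = 62409*(11238/31355605) = 701352342/31355605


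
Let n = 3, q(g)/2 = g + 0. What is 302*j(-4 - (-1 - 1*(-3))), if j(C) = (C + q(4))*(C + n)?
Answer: -1812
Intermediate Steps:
q(g) = 2*g (q(g) = 2*(g + 0) = 2*g)
j(C) = (3 + C)*(8 + C) (j(C) = (C + 2*4)*(C + 3) = (C + 8)*(3 + C) = (8 + C)*(3 + C) = (3 + C)*(8 + C))
302*j(-4 - (-1 - 1*(-3))) = 302*(24 + (-4 - (-1 - 1*(-3)))² + 11*(-4 - (-1 - 1*(-3)))) = 302*(24 + (-4 - (-1 + 3))² + 11*(-4 - (-1 + 3))) = 302*(24 + (-4 - 1*2)² + 11*(-4 - 1*2)) = 302*(24 + (-4 - 2)² + 11*(-4 - 2)) = 302*(24 + (-6)² + 11*(-6)) = 302*(24 + 36 - 66) = 302*(-6) = -1812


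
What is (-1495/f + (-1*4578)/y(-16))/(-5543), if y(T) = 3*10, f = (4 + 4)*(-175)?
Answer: 42429/1552040 ≈ 0.027338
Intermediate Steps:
f = -1400 (f = 8*(-175) = -1400)
y(T) = 30
(-1495/f + (-1*4578)/y(-16))/(-5543) = (-1495/(-1400) - 1*4578/30)/(-5543) = (-1495*(-1/1400) - 4578*1/30)*(-1/5543) = (299/280 - 763/5)*(-1/5543) = -42429/280*(-1/5543) = 42429/1552040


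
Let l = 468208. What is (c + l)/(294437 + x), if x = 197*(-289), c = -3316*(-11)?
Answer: 42057/19792 ≈ 2.1250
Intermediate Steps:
c = 36476
x = -56933
(c + l)/(294437 + x) = (36476 + 468208)/(294437 - 56933) = 504684/237504 = 504684*(1/237504) = 42057/19792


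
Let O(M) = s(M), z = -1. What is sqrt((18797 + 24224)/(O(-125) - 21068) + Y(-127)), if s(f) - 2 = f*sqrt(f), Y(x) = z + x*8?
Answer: sqrt((21467143 + 635625*I*sqrt(5))/(-21066 - 625*I*sqrt(5))) ≈ 0.0021 + 31.922*I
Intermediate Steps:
Y(x) = -1 + 8*x (Y(x) = -1 + x*8 = -1 + 8*x)
s(f) = 2 + f**(3/2) (s(f) = 2 + f*sqrt(f) = 2 + f**(3/2))
O(M) = 2 + M**(3/2)
sqrt((18797 + 24224)/(O(-125) - 21068) + Y(-127)) = sqrt((18797 + 24224)/((2 + (-125)**(3/2)) - 21068) + (-1 + 8*(-127))) = sqrt(43021/((2 - 625*I*sqrt(5)) - 21068) + (-1 - 1016)) = sqrt(43021/(-21066 - 625*I*sqrt(5)) - 1017) = sqrt(-1017 + 43021/(-21066 - 625*I*sqrt(5)))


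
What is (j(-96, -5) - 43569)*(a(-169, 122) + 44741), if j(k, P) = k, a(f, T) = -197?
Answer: -1945013760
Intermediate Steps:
(j(-96, -5) - 43569)*(a(-169, 122) + 44741) = (-96 - 43569)*(-197 + 44741) = -43665*44544 = -1945013760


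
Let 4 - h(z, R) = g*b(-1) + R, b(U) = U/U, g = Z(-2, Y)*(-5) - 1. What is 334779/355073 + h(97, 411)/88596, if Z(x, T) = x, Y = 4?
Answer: 7378092479/7864511877 ≈ 0.93815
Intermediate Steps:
g = 9 (g = -2*(-5) - 1 = 10 - 1 = 9)
b(U) = 1
h(z, R) = -5 - R (h(z, R) = 4 - (9*1 + R) = 4 - (9 + R) = 4 + (-9 - R) = -5 - R)
334779/355073 + h(97, 411)/88596 = 334779/355073 + (-5 - 1*411)/88596 = 334779*(1/355073) + (-5 - 411)*(1/88596) = 334779/355073 - 416*1/88596 = 334779/355073 - 104/22149 = 7378092479/7864511877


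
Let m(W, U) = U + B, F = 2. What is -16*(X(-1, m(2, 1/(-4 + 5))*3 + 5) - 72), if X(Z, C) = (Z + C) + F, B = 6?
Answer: 720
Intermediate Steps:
m(W, U) = 6 + U (m(W, U) = U + 6 = 6 + U)
X(Z, C) = 2 + C + Z (X(Z, C) = (Z + C) + 2 = (C + Z) + 2 = 2 + C + Z)
-16*(X(-1, m(2, 1/(-4 + 5))*3 + 5) - 72) = -16*((2 + ((6 + 1/(-4 + 5))*3 + 5) - 1) - 72) = -16*((2 + ((6 + 1/1)*3 + 5) - 1) - 72) = -16*((2 + ((6 + 1)*3 + 5) - 1) - 72) = -16*((2 + (7*3 + 5) - 1) - 72) = -16*((2 + (21 + 5) - 1) - 72) = -16*((2 + 26 - 1) - 72) = -16*(27 - 72) = -16*(-45) = 720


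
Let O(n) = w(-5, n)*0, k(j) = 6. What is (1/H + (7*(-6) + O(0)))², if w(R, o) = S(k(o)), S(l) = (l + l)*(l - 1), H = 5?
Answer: 43681/25 ≈ 1747.2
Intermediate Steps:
S(l) = 2*l*(-1 + l) (S(l) = (2*l)*(-1 + l) = 2*l*(-1 + l))
w(R, o) = 60 (w(R, o) = 2*6*(-1 + 6) = 2*6*5 = 60)
O(n) = 0 (O(n) = 60*0 = 0)
(1/H + (7*(-6) + O(0)))² = (1/5 + (7*(-6) + 0))² = (⅕ + (-42 + 0))² = (⅕ - 42)² = (-209/5)² = 43681/25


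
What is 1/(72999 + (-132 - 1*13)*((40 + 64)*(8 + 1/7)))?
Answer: -7/348567 ≈ -2.0082e-5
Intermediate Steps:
1/(72999 + (-132 - 1*13)*((40 + 64)*(8 + 1/7))) = 1/(72999 + (-132 - 13)*(104*(8 + (1/7)*1))) = 1/(72999 - 15080*(8 + 1/7)) = 1/(72999 - 15080*57/7) = 1/(72999 - 145*5928/7) = 1/(72999 - 859560/7) = 1/(-348567/7) = -7/348567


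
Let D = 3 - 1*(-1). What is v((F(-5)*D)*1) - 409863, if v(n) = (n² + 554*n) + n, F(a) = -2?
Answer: -414239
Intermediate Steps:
D = 4 (D = 3 + 1 = 4)
v(n) = n² + 555*n
v((F(-5)*D)*1) - 409863 = (-2*4*1)*(555 - 2*4*1) - 409863 = (-8*1)*(555 - 8*1) - 409863 = -8*(555 - 8) - 409863 = -8*547 - 409863 = -4376 - 409863 = -414239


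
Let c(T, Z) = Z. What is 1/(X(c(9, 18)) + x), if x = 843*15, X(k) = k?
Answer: 1/12663 ≈ 7.8970e-5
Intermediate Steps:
x = 12645
1/(X(c(9, 18)) + x) = 1/(18 + 12645) = 1/12663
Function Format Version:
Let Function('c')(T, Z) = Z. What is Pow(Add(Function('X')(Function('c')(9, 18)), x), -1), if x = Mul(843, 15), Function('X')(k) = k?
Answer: Rational(1, 12663) ≈ 7.8970e-5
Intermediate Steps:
x = 12645
Pow(Add(Function('X')(Function('c')(9, 18)), x), -1) = Pow(Add(18, 12645), -1) = Pow(12663, -1) = Rational(1, 12663)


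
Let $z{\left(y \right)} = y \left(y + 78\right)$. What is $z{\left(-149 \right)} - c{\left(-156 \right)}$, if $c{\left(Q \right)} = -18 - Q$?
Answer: $10441$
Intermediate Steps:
$z{\left(y \right)} = y \left(78 + y\right)$
$z{\left(-149 \right)} - c{\left(-156 \right)} = - 149 \left(78 - 149\right) - \left(-18 - -156\right) = \left(-149\right) \left(-71\right) - \left(-18 + 156\right) = 10579 - 138 = 10441$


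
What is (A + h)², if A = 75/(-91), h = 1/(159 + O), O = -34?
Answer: 86192656/129390625 ≈ 0.66614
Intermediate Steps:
h = 1/125 (h = 1/(159 - 34) = 1/125 ≈ 0.0080000)
A = -75/91 (A = 75*(-1/91) = -75/91 ≈ -0.82418)
(A + h)² = (-75/91 + 1/125)² = (-9284/11375)² = 86192656/129390625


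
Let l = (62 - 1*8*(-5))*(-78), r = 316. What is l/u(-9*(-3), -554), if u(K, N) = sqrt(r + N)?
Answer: 234*I*sqrt(238)/7 ≈ 515.71*I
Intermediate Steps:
u(K, N) = sqrt(316 + N)
l = -7956 (l = (62 - 8*(-5))*(-78) = (62 + 40)*(-78) = 102*(-78) = -7956)
l/u(-9*(-3), -554) = -7956/sqrt(316 - 554) = -7956*(-I*sqrt(238)/238) = -(-234)*I*sqrt(238)/7 = 234*I*sqrt(238)/7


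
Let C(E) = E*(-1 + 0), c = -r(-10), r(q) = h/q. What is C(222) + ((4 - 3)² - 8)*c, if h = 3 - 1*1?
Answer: -1117/5 ≈ -223.40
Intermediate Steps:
h = 2 (h = 3 - 1 = 2)
r(q) = 2/q
c = ⅕ (c = -2/(-10) = -2*(-1)/10 = -1*(-⅕) = ⅕ ≈ 0.20000)
C(E) = -E (C(E) = E*(-1) = -E)
C(222) + ((4 - 3)² - 8)*c = -1*222 + ((4 - 3)² - 8)*(⅕) = -222 + (1² - 8)*(⅕) = -222 + (1 - 8)*(⅕) = -222 - 7*⅕ = -222 - 7/5 = -1117/5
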